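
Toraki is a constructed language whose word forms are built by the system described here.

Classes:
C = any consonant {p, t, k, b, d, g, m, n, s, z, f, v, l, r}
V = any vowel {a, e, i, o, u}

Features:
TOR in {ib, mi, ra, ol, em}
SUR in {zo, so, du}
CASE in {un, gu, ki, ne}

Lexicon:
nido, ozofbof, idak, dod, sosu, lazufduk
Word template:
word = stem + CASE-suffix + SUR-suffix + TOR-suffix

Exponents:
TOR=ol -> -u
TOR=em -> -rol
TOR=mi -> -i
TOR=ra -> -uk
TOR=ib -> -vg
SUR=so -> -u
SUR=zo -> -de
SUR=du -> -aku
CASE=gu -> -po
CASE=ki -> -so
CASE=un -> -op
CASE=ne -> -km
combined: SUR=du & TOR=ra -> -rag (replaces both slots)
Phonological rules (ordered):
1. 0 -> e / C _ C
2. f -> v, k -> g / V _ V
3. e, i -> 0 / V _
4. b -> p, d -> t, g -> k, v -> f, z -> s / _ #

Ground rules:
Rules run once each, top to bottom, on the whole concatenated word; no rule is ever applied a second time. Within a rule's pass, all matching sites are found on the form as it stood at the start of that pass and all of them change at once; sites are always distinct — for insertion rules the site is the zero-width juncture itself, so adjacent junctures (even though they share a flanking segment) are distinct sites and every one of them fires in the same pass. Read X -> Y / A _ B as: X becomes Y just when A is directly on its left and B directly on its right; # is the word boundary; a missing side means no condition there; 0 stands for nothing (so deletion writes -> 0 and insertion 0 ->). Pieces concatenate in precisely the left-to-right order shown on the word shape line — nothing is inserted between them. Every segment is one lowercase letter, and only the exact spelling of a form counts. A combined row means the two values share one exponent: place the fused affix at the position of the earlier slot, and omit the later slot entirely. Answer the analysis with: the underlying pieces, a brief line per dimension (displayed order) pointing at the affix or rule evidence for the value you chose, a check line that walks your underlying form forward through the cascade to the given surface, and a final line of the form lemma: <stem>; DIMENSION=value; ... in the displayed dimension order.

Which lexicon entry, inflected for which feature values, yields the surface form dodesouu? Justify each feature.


underlying: dod-so-u-u
TOR=ol - signalled by the affix -u
SUR=so - signalled by the affix -u
CASE=ki - signalled by the affix -so
check: dodsouu -> dodesouu -> dodesouu -> dodesouu -> dodesouu
lemma: dod; TOR=ol; SUR=so; CASE=ki


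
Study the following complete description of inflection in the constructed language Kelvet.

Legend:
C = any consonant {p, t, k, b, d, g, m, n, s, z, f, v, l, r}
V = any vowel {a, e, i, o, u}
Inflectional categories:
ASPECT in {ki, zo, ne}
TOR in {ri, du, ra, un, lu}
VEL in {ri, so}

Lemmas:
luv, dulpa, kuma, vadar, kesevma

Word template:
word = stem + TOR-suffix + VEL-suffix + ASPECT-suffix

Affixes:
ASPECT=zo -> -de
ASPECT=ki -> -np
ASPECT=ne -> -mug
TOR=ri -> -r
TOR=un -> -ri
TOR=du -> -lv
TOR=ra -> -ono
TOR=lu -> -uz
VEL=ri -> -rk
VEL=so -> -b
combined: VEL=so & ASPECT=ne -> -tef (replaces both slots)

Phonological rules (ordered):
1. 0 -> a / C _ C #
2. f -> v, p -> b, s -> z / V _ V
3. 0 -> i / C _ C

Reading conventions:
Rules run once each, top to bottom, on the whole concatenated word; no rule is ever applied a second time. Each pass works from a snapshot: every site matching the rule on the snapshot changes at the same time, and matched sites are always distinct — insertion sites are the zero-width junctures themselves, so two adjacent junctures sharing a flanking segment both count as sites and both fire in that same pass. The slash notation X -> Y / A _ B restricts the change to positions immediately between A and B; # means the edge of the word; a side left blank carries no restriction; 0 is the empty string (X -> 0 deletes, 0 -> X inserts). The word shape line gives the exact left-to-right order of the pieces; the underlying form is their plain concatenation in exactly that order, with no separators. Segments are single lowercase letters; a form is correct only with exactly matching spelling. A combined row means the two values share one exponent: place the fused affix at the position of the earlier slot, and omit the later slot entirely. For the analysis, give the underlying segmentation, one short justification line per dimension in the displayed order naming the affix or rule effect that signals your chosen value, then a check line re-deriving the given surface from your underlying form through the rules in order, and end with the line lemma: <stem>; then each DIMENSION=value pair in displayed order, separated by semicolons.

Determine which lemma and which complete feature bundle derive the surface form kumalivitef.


underlying: kuma-lv-tef
ASPECT=ne - signalled by the combined affix row
TOR=du - signalled by the affix -lv
VEL=so - signalled by the combined affix row
check: kumalvtef -> kumalvtef -> kumalvtef -> kumalivitef
lemma: kuma; ASPECT=ne; TOR=du; VEL=so


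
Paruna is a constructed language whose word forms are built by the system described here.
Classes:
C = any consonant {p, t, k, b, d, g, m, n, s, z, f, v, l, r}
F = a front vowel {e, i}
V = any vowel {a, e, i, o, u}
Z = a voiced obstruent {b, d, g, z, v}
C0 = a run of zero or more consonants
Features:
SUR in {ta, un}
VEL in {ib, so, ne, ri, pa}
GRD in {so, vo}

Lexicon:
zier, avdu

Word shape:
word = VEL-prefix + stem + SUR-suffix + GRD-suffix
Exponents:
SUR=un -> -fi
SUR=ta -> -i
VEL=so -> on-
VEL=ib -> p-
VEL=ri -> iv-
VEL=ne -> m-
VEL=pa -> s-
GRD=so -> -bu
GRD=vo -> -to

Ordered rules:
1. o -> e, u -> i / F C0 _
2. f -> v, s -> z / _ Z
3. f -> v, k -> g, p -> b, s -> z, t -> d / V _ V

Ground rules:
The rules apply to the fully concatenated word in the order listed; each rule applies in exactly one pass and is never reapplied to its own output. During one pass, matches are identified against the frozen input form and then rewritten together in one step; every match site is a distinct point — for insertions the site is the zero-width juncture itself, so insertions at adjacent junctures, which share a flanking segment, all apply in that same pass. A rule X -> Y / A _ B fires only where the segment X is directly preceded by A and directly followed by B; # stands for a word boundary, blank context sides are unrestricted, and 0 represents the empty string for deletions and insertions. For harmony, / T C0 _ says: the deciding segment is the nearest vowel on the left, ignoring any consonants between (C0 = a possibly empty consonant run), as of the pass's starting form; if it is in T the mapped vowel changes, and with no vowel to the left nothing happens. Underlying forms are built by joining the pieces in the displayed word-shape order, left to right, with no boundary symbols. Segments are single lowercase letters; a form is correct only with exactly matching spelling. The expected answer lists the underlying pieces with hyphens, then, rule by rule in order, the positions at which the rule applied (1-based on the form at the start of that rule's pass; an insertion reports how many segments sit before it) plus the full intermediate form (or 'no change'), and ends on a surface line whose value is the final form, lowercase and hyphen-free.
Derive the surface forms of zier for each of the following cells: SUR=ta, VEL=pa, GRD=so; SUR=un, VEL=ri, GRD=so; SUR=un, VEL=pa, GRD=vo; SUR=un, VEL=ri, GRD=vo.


cell SUR=ta, VEL=pa, GRD=so:
underlying: s-zier-i-bu
1. o -> e, u -> i / F C0 _: fires at position(s) 8: szieribi
2. f -> v, s -> z / _ Z: fires at position(s) 1: zzieribi
3. f -> v, k -> g, p -> b, s -> z, t -> d / V _ V: no change
surface: zzieribi

cell SUR=un, VEL=ri, GRD=so:
underlying: iv-zier-fi-bu
1. o -> e, u -> i / F C0 _: fires at position(s) 10: ivzierfibi
2. f -> v, s -> z / _ Z: no change
3. f -> v, k -> g, p -> b, s -> z, t -> d / V _ V: no change
surface: ivzierfibi

cell SUR=un, VEL=pa, GRD=vo:
underlying: s-zier-fi-to
1. o -> e, u -> i / F C0 _: fires at position(s) 9: szierfite
2. f -> v, s -> z / _ Z: fires at position(s) 1: zzierfite
3. f -> v, k -> g, p -> b, s -> z, t -> d / V _ V: fires at position(s) 8: zzierfide
surface: zzierfide

cell SUR=un, VEL=ri, GRD=vo:
underlying: iv-zier-fi-to
1. o -> e, u -> i / F C0 _: fires at position(s) 10: ivzierfite
2. f -> v, s -> z / _ Z: no change
3. f -> v, k -> g, p -> b, s -> z, t -> d / V _ V: fires at position(s) 9: ivzierfide
surface: ivzierfide


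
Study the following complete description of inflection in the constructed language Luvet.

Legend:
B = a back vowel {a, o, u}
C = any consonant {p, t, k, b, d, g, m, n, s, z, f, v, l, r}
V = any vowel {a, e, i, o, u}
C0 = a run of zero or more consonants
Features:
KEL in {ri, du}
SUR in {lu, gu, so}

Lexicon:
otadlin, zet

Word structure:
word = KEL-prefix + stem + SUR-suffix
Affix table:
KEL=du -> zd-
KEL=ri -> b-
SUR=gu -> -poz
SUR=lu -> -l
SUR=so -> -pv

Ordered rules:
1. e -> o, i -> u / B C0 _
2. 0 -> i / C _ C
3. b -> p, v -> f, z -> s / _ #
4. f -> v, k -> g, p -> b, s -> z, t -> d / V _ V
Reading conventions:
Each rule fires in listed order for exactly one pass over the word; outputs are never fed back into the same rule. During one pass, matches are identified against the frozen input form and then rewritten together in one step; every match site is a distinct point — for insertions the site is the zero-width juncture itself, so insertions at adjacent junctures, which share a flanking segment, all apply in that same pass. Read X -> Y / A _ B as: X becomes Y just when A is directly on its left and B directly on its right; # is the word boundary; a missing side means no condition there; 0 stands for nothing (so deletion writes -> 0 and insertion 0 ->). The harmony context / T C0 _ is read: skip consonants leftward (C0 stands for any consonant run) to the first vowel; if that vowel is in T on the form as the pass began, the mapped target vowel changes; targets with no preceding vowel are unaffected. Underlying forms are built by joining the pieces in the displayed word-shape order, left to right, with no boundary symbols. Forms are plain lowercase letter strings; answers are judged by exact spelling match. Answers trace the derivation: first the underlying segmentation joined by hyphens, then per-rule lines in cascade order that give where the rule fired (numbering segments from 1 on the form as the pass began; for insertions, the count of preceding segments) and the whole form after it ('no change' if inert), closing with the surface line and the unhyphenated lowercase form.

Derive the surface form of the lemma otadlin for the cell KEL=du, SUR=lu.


underlying: zd-otadlin-l
1. e -> o, i -> u / B C0 _: fires at position(s) 8: zdotadlunl
2. 0 -> i / C _ C: inserts after position(s) 1, 6, 9: zidotadilunil
3. b -> p, v -> f, z -> s / _ #: no change
4. f -> v, k -> g, p -> b, s -> z, t -> d / V _ V: fires at position(s) 5: zidodadilunil
surface: zidodadilunil


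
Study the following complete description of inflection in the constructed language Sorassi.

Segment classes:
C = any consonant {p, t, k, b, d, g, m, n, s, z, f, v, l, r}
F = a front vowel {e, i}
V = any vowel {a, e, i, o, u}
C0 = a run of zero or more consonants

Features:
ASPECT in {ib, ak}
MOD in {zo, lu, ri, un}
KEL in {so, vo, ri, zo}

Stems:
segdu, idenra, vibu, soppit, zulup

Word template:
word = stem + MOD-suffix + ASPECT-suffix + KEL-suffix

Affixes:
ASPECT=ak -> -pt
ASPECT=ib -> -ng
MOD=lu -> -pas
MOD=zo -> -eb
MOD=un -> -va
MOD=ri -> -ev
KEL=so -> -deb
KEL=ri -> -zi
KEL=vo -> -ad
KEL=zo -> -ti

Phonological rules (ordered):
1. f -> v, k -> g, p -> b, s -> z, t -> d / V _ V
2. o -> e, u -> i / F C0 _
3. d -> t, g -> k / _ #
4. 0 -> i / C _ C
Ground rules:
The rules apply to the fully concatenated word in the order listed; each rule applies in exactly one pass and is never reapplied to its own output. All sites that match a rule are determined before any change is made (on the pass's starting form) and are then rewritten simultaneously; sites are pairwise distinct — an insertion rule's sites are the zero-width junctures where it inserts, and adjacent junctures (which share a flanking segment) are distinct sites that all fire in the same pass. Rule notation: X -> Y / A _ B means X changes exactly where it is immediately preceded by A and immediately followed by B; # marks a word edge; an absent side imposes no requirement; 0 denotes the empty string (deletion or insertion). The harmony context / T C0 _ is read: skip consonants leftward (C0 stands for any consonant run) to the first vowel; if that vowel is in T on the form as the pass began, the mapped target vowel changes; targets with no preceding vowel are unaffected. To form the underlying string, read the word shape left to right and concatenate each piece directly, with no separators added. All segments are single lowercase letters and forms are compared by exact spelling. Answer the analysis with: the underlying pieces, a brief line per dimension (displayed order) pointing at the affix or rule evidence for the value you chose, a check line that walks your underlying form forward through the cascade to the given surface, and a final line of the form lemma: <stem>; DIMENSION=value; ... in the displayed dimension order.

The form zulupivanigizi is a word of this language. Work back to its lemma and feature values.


underlying: zulup-va-ng-zi
ASPECT=ib - signalled by the affix -ng
MOD=un - signalled by the affix -va
KEL=ri - signalled by the affix -zi
check: zulupvangzi -> zulupvangzi -> zulupvangzi -> zulupvangzi -> zulupivanigizi
lemma: zulup; ASPECT=ib; MOD=un; KEL=ri


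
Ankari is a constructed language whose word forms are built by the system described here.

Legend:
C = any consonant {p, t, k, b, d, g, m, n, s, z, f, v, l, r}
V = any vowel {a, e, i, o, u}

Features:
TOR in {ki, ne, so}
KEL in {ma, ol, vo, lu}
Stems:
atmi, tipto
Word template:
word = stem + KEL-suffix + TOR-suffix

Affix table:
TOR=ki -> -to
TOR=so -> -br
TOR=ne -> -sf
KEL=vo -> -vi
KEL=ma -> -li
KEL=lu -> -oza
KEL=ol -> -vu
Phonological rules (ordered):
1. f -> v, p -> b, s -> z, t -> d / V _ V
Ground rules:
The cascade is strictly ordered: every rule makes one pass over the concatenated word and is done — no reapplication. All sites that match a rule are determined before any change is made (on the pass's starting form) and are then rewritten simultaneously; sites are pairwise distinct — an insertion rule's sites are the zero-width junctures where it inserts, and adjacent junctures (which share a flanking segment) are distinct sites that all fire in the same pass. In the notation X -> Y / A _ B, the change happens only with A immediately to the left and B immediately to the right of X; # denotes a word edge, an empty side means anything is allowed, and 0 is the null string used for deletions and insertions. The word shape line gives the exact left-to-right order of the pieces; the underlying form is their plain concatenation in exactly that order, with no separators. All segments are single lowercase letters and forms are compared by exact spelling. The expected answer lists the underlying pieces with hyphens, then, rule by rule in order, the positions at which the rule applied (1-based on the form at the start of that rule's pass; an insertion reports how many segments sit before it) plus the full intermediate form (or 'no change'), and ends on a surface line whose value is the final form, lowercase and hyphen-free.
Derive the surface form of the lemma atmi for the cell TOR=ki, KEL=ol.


underlying: atmi-vu-to
1. f -> v, p -> b, s -> z, t -> d / V _ V: fires at position(s) 7: atmivudo
surface: atmivudo


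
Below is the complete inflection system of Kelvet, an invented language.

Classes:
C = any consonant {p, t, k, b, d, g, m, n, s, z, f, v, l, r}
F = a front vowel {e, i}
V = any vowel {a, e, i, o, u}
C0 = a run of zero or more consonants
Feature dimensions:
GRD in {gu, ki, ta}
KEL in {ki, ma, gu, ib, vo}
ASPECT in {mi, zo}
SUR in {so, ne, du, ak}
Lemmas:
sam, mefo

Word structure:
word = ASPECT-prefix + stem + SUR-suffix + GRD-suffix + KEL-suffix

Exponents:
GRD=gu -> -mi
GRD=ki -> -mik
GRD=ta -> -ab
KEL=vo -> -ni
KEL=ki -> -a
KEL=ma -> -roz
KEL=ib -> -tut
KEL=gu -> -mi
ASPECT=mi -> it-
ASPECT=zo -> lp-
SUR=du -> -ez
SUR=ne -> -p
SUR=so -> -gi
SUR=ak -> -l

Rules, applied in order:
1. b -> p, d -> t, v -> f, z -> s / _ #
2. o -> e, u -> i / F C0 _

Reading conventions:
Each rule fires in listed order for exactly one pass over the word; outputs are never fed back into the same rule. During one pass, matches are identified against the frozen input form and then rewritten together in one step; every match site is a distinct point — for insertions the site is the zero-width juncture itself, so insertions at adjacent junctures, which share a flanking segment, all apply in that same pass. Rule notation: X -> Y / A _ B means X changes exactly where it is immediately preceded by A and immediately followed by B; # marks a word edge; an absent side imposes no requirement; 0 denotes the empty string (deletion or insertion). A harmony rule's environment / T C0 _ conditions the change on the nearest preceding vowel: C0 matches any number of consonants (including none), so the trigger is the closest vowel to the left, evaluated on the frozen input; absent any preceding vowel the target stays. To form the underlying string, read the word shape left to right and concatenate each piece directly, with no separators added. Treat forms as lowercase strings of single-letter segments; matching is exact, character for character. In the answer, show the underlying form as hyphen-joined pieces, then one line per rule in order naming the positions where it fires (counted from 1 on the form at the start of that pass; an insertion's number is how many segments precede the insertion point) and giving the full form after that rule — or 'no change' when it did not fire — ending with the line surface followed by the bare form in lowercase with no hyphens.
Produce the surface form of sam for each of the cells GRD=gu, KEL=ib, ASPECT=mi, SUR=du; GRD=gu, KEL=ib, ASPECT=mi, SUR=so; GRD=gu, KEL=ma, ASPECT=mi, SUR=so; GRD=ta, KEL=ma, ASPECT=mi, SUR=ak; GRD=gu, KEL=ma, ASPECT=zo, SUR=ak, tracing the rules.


cell GRD=gu, KEL=ib, ASPECT=mi, SUR=du:
underlying: it-sam-ez-mi-tut
1. b -> p, d -> t, v -> f, z -> s / _ #: no change
2. o -> e, u -> i / F C0 _: fires at position(s) 11: itsamezmitit
surface: itsamezmitit

cell GRD=gu, KEL=ib, ASPECT=mi, SUR=so:
underlying: it-sam-gi-mi-tut
1. b -> p, d -> t, v -> f, z -> s / _ #: no change
2. o -> e, u -> i / F C0 _: fires at position(s) 11: itsamgimitit
surface: itsamgimitit

cell GRD=gu, KEL=ma, ASPECT=mi, SUR=so:
underlying: it-sam-gi-mi-roz
1. b -> p, d -> t, v -> f, z -> s / _ #: fires at position(s) 12: itsamgimiros
2. o -> e, u -> i / F C0 _: fires at position(s) 11: itsamgimires
surface: itsamgimires

cell GRD=ta, KEL=ma, ASPECT=mi, SUR=ak:
underlying: it-sam-l-ab-roz
1. b -> p, d -> t, v -> f, z -> s / _ #: fires at position(s) 11: itsamlabros
2. o -> e, u -> i / F C0 _: no change
surface: itsamlabros

cell GRD=gu, KEL=ma, ASPECT=zo, SUR=ak:
underlying: lp-sam-l-mi-roz
1. b -> p, d -> t, v -> f, z -> s / _ #: fires at position(s) 11: lpsamlmiros
2. o -> e, u -> i / F C0 _: fires at position(s) 10: lpsamlmires
surface: lpsamlmires


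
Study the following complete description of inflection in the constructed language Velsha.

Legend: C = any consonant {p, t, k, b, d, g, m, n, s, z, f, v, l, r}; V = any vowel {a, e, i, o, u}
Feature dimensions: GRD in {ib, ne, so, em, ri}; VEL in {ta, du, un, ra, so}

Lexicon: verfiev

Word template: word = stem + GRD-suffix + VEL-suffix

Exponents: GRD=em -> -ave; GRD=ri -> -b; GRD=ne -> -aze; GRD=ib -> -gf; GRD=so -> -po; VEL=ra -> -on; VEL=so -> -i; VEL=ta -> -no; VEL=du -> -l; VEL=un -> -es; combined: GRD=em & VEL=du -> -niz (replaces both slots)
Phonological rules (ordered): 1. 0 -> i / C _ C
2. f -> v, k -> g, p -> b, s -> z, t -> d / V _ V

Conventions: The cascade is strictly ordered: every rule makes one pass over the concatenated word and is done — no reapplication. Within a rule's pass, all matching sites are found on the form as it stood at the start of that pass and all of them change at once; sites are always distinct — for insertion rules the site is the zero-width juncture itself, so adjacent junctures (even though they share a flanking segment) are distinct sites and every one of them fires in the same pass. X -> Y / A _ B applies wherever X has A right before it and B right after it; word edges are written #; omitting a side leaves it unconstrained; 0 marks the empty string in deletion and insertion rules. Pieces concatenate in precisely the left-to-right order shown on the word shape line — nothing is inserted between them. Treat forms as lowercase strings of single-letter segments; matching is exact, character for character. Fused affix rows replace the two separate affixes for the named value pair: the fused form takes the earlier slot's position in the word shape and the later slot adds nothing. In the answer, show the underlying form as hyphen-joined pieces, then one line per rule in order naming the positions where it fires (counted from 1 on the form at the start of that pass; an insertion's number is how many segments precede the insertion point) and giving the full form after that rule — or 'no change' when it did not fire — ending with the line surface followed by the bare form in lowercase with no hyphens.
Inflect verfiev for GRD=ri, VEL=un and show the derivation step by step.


underlying: verfiev-b-es
1. 0 -> i / C _ C: inserts after position(s) 3, 7: verifievibes
2. f -> v, k -> g, p -> b, s -> z, t -> d / V _ V: fires at position(s) 5: verivievibes
surface: verivievibes


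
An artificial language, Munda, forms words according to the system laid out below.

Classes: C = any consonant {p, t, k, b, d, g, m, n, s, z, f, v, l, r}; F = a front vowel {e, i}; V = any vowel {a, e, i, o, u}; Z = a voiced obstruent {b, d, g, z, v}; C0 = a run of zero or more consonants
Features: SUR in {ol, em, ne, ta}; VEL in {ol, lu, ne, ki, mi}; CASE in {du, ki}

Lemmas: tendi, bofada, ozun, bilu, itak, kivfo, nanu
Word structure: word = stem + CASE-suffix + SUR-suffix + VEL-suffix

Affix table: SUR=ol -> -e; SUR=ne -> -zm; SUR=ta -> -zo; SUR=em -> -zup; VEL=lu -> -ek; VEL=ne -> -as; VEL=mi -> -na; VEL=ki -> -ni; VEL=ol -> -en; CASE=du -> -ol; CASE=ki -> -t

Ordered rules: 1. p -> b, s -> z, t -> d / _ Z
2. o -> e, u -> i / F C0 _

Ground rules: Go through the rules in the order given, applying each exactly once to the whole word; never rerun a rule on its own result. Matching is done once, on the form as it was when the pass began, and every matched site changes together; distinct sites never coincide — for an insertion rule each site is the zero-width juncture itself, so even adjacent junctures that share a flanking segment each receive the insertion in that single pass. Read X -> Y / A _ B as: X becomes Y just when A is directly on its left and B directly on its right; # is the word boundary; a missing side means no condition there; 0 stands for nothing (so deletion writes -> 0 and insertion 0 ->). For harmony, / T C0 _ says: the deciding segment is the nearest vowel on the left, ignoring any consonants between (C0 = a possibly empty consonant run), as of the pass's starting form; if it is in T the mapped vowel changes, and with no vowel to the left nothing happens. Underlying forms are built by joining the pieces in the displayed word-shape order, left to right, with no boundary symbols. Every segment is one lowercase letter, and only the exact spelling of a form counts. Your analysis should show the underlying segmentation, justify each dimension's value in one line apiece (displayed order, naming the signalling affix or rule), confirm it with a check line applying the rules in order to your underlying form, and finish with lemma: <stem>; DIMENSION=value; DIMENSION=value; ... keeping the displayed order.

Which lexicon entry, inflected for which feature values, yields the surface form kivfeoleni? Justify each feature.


underlying: kivfo-ol-e-ni
SUR=ol - signalled by the affix -e
VEL=ki - signalled by the affix -ni
CASE=du - signalled by the affix -ol
check: kivfooleni -> kivfooleni -> kivfeoleni
lemma: kivfo; SUR=ol; VEL=ki; CASE=du


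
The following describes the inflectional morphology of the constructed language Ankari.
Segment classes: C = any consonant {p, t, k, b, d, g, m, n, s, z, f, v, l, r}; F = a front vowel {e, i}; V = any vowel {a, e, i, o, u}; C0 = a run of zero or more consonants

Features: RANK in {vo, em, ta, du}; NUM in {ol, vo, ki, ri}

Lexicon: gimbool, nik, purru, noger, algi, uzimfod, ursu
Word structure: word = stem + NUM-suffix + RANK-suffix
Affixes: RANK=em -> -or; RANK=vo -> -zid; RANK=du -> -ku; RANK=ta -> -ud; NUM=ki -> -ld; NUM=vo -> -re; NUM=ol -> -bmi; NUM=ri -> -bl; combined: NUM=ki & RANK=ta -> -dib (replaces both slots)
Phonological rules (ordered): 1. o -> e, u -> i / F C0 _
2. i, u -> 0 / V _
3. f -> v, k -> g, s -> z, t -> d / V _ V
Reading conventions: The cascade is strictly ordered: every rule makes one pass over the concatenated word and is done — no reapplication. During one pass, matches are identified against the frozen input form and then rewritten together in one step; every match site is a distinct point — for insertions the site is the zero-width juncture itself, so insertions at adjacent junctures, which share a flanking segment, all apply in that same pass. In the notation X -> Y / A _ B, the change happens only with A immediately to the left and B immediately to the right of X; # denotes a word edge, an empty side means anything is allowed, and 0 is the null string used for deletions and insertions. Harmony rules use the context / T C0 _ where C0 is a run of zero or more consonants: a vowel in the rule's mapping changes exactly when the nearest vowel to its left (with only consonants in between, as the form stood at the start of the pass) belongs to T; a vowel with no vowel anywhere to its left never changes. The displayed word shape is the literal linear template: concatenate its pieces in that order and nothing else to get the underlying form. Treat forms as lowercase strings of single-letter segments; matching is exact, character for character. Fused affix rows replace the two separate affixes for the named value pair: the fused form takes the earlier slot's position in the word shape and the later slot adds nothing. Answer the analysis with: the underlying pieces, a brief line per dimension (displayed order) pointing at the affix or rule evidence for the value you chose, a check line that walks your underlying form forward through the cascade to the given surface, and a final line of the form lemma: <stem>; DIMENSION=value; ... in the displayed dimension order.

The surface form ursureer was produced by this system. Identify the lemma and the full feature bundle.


underlying: ursu-re-or
RANK=em - signalled by the affix -or
NUM=vo - signalled by the affix -re
check: ursureor -> ursureer -> ursureer -> ursureer
lemma: ursu; RANK=em; NUM=vo


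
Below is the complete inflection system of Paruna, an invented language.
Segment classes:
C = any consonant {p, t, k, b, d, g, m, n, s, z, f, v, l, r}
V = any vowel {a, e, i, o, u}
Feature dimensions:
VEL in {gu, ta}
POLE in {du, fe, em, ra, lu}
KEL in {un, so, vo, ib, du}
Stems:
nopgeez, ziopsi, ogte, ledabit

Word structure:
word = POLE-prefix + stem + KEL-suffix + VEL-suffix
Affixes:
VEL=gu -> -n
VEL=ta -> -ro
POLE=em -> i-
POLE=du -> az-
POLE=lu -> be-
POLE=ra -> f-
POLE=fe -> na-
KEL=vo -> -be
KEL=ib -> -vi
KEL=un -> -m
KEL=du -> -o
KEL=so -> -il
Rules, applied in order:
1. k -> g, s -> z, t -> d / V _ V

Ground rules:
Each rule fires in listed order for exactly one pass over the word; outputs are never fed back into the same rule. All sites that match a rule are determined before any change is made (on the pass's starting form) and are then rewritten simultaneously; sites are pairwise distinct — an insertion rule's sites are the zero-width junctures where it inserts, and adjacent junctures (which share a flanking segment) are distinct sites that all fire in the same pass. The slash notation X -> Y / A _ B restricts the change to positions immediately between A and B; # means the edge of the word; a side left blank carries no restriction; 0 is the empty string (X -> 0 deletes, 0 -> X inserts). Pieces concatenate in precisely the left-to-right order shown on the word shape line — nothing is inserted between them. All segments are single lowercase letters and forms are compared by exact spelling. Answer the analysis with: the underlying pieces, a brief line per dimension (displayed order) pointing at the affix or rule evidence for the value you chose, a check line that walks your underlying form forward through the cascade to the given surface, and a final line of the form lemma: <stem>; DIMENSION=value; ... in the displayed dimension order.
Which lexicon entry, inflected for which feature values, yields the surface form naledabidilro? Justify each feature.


underlying: na-ledabit-il-ro
VEL=ta - signalled by the affix -ro
POLE=fe - signalled by the affix na-
KEL=so - signalled by the affix -il
check: naledabitilro -> naledabidilro
lemma: ledabit; VEL=ta; POLE=fe; KEL=so


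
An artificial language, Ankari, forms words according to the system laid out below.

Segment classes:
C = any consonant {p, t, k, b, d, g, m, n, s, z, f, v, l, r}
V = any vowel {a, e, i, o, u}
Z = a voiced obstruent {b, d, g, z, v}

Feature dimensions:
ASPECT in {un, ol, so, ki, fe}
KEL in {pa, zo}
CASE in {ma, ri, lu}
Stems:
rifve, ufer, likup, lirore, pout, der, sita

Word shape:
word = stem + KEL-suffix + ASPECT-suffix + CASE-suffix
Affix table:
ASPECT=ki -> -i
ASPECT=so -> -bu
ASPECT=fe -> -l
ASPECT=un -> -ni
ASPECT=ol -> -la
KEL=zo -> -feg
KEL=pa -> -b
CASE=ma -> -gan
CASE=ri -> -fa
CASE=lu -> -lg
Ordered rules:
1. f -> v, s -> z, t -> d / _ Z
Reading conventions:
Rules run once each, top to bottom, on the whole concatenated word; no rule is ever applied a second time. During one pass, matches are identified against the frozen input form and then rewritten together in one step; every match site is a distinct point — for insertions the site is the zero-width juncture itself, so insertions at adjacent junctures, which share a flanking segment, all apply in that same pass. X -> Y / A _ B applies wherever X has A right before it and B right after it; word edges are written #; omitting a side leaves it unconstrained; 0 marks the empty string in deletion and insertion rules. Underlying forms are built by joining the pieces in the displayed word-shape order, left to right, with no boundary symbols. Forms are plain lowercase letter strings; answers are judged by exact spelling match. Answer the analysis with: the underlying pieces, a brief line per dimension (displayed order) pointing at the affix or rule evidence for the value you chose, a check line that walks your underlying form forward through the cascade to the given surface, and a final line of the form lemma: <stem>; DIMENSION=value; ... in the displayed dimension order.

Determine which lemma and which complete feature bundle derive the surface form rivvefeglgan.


underlying: rifve-feg-l-gan
ASPECT=fe - signalled by the affix -l
KEL=zo - signalled by the affix -feg
CASE=ma - signalled by the affix -gan
check: rifvefeglgan -> rivvefeglgan
lemma: rifve; ASPECT=fe; KEL=zo; CASE=ma


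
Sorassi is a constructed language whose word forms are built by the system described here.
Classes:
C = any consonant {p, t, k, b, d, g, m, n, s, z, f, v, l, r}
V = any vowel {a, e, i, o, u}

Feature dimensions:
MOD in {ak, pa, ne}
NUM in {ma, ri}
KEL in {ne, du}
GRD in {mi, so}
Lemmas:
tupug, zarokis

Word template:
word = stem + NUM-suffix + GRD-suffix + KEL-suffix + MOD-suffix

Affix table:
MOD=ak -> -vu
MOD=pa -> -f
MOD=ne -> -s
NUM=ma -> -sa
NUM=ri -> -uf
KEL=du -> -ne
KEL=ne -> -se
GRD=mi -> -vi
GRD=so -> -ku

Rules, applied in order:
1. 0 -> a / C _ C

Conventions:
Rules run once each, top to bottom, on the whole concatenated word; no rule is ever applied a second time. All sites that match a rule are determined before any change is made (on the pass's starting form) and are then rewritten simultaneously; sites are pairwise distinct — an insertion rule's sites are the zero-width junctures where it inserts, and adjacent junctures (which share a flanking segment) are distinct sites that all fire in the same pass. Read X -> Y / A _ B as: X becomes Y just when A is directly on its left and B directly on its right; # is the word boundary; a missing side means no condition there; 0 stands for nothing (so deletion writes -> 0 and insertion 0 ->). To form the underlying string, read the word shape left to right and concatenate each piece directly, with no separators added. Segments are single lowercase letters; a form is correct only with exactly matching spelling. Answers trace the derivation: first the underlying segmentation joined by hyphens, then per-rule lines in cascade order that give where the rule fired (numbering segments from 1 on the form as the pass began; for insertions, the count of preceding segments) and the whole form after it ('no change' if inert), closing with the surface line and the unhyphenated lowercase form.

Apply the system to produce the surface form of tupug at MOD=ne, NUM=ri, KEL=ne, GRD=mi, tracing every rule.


underlying: tupug-uf-vi-se-s
1. 0 -> a / C _ C: inserts after position(s) 7: tupugufavises
surface: tupugufavises


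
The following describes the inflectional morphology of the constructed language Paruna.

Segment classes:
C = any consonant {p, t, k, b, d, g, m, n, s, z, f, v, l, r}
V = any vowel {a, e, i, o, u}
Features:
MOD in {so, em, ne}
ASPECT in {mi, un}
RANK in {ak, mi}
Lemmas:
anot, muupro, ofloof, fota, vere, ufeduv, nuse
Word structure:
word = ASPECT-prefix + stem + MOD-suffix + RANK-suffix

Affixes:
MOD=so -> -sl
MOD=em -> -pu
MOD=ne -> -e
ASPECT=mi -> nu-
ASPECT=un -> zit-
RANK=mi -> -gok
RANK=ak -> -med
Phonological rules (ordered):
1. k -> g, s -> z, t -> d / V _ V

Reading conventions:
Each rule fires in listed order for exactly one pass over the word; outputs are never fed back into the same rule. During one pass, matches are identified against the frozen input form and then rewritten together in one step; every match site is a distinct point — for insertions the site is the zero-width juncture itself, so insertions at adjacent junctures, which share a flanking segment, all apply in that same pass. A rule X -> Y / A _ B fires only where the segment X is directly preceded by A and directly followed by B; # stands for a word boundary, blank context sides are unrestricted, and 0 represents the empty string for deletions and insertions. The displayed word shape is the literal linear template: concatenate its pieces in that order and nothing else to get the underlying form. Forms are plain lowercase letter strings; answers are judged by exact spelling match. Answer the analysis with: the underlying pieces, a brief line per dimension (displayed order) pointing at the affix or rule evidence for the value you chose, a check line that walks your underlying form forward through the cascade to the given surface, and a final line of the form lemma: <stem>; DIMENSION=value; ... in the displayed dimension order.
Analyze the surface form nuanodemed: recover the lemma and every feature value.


underlying: nu-anot-e-med
MOD=ne - signalled by the affix -e
ASPECT=mi - signalled by the affix nu-
RANK=ak - signalled by the affix -med
check: nuanotemed -> nuanodemed
lemma: anot; MOD=ne; ASPECT=mi; RANK=ak


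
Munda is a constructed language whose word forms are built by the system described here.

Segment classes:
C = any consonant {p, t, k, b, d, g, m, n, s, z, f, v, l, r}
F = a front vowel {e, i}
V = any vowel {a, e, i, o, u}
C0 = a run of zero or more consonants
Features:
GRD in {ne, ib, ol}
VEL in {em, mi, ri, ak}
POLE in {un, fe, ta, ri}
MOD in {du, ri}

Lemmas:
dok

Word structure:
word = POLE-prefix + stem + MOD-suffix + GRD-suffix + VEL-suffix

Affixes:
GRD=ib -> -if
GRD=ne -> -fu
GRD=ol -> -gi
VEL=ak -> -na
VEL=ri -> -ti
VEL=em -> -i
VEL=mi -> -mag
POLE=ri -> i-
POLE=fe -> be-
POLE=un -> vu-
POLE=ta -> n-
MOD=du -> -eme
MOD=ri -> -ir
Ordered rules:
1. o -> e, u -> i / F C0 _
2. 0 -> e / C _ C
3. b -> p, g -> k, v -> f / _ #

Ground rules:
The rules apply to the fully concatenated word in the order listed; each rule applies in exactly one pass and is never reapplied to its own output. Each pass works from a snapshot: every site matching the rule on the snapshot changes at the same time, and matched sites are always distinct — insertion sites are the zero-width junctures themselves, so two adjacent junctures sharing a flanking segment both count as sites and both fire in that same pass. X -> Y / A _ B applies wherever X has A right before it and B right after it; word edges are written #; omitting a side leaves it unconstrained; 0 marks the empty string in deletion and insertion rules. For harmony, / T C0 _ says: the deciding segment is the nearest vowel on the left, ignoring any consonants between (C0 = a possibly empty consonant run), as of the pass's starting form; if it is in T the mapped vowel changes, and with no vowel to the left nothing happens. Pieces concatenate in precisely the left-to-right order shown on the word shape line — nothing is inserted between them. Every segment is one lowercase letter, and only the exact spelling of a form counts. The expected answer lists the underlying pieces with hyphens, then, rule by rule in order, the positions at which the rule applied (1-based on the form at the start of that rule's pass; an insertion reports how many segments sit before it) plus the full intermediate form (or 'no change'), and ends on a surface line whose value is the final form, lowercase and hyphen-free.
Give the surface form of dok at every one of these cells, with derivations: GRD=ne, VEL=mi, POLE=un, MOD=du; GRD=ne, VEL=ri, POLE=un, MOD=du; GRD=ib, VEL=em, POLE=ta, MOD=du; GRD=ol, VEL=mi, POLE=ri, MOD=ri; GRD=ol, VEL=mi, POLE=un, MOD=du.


cell GRD=ne, VEL=mi, POLE=un, MOD=du:
underlying: vu-dok-eme-fu-mag
1. o -> e, u -> i / F C0 _: fires at position(s) 10: vudokemefimag
2. 0 -> e / C _ C: no change
3. b -> p, g -> k, v -> f / _ #: fires at position(s) 13: vudokemefimak
surface: vudokemefimak

cell GRD=ne, VEL=ri, POLE=un, MOD=du:
underlying: vu-dok-eme-fu-ti
1. o -> e, u -> i / F C0 _: fires at position(s) 10: vudokemefiti
2. 0 -> e / C _ C: no change
3. b -> p, g -> k, v -> f / _ #: no change
surface: vudokemefiti

cell GRD=ib, VEL=em, POLE=ta, MOD=du:
underlying: n-dok-eme-if-i
1. o -> e, u -> i / F C0 _: no change
2. 0 -> e / C _ C: inserts after position(s) 1: nedokemeifi
3. b -> p, g -> k, v -> f / _ #: no change
surface: nedokemeifi

cell GRD=ol, VEL=mi, POLE=ri, MOD=ri:
underlying: i-dok-ir-gi-mag
1. o -> e, u -> i / F C0 _: fires at position(s) 3: idekirgimag
2. 0 -> e / C _ C: inserts after position(s) 6: idekiregimag
3. b -> p, g -> k, v -> f / _ #: fires at position(s) 12: idekiregimak
surface: idekiregimak

cell GRD=ol, VEL=mi, POLE=un, MOD=du:
underlying: vu-dok-eme-gi-mag
1. o -> e, u -> i / F C0 _: no change
2. 0 -> e / C _ C: no change
3. b -> p, g -> k, v -> f / _ #: fires at position(s) 13: vudokemegimak
surface: vudokemegimak


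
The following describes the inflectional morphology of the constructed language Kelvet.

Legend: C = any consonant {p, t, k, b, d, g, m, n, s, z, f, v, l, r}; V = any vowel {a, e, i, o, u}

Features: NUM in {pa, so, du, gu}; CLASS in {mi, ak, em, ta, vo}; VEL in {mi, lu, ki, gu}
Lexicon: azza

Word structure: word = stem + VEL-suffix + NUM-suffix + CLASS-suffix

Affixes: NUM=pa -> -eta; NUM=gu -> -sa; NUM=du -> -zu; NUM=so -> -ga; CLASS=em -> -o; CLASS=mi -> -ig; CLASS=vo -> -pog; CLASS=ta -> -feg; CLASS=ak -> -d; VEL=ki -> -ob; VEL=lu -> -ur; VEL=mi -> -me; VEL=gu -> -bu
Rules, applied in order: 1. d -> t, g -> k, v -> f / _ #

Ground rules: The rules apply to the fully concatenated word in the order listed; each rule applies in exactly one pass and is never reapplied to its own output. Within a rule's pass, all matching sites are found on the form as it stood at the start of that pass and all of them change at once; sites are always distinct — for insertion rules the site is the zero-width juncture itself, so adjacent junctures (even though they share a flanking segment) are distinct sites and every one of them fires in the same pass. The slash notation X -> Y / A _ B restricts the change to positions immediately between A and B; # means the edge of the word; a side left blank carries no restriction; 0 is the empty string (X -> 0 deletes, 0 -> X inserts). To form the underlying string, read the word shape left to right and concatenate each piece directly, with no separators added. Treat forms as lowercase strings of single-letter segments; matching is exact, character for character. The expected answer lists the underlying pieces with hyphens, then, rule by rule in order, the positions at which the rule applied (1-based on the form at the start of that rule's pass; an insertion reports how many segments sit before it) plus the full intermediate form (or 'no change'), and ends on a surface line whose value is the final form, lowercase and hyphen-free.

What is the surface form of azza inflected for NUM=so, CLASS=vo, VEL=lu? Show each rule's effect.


underlying: azza-ur-ga-pog
1. d -> t, g -> k, v -> f / _ #: fires at position(s) 11: azzaurgapok
surface: azzaurgapok
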